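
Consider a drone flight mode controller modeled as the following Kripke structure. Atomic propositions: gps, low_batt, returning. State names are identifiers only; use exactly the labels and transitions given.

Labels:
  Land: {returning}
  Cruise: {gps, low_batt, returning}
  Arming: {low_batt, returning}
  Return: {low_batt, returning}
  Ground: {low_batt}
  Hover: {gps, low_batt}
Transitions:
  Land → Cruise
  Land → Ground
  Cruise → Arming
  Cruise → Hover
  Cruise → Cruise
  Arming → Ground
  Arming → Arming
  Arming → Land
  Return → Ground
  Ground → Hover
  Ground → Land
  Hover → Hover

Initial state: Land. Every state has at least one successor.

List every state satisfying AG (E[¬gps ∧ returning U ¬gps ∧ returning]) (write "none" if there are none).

States satisfying E[¬gps ∧ returning U ¬gps ∧ returning]: {Land, Arming, Return}.
States satisfying AG (E[¬gps ∧ returning U ¬gps ∧ returning]): ∅.

none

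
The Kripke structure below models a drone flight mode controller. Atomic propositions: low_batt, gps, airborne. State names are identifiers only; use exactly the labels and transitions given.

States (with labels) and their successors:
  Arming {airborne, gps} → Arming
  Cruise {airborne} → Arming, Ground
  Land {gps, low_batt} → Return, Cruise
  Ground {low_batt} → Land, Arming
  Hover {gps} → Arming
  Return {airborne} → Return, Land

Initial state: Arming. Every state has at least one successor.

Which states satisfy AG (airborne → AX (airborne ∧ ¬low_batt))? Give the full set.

{Arming, Hover}

States satisfying airborne → AX (airborne ∧ ¬low_batt): {Arming, Land, Ground, Hover}.
States satisfying AG (airborne → AX (airborne ∧ ¬low_batt)): {Arming, Hover}.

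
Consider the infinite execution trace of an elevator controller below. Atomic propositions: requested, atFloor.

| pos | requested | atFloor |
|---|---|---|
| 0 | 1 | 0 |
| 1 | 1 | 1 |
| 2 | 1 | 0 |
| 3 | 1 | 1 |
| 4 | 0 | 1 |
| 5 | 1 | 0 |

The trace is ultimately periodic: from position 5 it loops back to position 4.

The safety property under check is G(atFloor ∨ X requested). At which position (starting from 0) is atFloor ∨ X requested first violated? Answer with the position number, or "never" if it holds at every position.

5

Check atFloor ∨ X requested at each position in order: 0 ✓, 1 ✓, 2 ✓, 3 ✓, 4 ✓.
At position 5 the labels are {requested} and the next position 4 has {atFloor}, so atFloor ∨ X requested is false there. This is the first violation.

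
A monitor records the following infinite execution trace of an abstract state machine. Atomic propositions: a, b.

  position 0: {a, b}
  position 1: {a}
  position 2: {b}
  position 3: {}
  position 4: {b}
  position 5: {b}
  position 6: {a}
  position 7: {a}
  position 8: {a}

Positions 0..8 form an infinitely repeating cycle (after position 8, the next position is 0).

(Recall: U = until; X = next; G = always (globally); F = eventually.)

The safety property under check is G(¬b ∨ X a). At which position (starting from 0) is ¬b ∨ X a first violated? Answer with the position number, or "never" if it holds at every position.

Check ¬b ∨ X a at each position in order: 0 ✓, 1 ✓.
At position 2 the labels are {b} and the next position 3 has {}, so ¬b ∨ X a is false there. This is the first violation.

2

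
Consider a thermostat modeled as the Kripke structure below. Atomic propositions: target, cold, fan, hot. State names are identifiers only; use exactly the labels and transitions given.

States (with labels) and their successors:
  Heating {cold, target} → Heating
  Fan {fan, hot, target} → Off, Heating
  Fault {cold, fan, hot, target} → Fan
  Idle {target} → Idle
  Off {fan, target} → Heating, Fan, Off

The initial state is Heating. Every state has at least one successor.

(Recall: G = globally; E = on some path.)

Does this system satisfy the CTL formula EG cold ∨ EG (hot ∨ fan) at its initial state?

Yes

States satisfying cold: {Heating, Fault}.
States satisfying EG cold: {Heating}.
States satisfying hot ∨ fan: {Fan, Fault, Off}.
States satisfying EG (hot ∨ fan): {Fan, Fault, Off}.
States satisfying EG cold ∨ EG (hot ∨ fan): {Heating, Fan, Fault, Off}.
Heating ∈ Sat(EG cold ∨ EG (hot ∨ fan)).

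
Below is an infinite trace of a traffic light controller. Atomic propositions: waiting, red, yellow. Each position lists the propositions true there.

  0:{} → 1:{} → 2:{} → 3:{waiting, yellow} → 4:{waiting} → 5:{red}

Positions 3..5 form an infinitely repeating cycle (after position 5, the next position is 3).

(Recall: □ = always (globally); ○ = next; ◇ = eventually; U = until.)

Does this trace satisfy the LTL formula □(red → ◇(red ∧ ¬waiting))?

red → ◇(red ∧ ¬waiting) holds at every position 0..5, and those are all positions ever visited, so □(red → ◇(red ∧ ¬waiting)) holds.
Positions where red holds: 5.
Check ◇(red ∧ ¬waiting) at each: 5→ok.

Satisfied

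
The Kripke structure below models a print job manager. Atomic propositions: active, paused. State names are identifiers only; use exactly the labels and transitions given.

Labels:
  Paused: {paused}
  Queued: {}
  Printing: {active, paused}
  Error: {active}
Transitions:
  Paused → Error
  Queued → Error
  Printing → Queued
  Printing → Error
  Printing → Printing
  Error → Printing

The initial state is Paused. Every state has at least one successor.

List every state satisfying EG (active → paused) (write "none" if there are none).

{Printing}

States satisfying active → paused: {Paused, Queued, Printing}.
States satisfying EG (active → paused): {Printing}.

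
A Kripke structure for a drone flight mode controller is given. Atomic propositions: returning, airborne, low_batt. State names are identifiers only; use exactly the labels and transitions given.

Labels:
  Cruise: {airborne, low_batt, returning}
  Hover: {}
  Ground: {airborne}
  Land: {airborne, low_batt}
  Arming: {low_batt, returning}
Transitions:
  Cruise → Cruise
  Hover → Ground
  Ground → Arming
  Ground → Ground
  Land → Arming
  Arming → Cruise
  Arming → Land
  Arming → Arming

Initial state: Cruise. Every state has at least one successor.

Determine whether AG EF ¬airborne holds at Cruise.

States satisfying EF ¬airborne: {Hover, Ground, Land, Arming}.
States satisfying AG EF ¬airborne: ∅.
Cruise is reachable from Cruise and violates EF ¬airborne, so AG fails at Cruise.
Cruise ∉ Sat(AG EF ¬airborne).

No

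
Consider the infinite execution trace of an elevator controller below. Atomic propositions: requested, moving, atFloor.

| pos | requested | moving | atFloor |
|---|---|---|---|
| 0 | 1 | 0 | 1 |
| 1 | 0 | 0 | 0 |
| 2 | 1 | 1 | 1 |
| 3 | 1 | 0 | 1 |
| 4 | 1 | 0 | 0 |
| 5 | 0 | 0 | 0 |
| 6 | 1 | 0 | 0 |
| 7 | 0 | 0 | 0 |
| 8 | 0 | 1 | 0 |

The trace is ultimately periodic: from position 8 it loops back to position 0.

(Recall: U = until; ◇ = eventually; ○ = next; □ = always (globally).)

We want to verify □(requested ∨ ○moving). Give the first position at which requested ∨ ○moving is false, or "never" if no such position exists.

Check requested ∨ ○moving at each position in order: 0 ✓, 1 ✓, 2 ✓, 3 ✓, 4 ✓.
At position 5 the labels are {} and the next position 6 has {requested}, so requested ∨ ○moving is false there. This is the first violation.

5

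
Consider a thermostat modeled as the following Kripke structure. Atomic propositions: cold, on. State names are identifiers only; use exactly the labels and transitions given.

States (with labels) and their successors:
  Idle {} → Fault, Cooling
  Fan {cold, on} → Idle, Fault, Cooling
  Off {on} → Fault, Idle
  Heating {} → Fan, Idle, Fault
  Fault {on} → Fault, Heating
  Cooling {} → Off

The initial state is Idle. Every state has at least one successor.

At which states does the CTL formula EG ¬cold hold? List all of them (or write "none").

{Idle, Off, Heating, Fault, Cooling}

States satisfying ¬cold: {Idle, Off, Heating, Fault, Cooling}.
States satisfying EG ¬cold: {Idle, Off, Heating, Fault, Cooling}.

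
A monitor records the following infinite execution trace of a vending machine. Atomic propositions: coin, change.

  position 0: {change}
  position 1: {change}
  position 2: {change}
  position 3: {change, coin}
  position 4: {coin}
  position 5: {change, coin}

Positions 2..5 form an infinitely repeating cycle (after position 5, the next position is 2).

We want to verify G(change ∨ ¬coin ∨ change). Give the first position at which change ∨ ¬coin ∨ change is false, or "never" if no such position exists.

Check change ∨ ¬coin ∨ change at each position in order: 0 ✓, 1 ✓, 2 ✓, 3 ✓.
At position 4 the labels are {coin}, so change ∨ ¬coin ∨ change is false there. This is the first violation.

4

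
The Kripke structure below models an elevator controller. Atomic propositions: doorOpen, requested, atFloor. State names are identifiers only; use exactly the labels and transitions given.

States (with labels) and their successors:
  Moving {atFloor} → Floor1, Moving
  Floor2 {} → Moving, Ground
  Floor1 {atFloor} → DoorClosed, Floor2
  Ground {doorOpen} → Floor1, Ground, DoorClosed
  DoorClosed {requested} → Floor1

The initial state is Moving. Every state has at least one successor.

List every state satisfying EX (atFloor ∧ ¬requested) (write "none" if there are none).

States satisfying atFloor ∧ ¬requested: {Moving, Floor1}.
States satisfying EX (atFloor ∧ ¬requested): {Moving, Floor2, Ground, DoorClosed}.

{Moving, Floor2, Ground, DoorClosed}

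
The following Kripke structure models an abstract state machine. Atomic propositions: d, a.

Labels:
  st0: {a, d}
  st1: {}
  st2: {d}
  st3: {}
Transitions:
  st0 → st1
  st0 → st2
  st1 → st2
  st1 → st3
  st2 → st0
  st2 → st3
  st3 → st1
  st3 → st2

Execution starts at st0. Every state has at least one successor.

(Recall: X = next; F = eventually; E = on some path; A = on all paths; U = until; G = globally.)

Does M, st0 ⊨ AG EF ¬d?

Holds

States satisfying EF ¬d: {st0, st1, st2, st3}.
States satisfying AG EF ¬d: {st0, st1, st2, st3}.
Every state reachable from st0 satisfies EF ¬d.
st0 ∈ Sat(AG EF ¬d).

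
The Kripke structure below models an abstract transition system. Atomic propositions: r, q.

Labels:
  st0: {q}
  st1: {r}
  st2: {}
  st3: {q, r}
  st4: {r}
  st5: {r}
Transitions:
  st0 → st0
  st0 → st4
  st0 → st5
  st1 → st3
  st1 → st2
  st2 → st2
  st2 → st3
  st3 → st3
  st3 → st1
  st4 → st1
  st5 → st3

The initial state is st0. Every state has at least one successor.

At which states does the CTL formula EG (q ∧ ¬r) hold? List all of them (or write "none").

{st0}

States satisfying q ∧ ¬r: {st0}.
States satisfying EG (q ∧ ¬r): {st0}.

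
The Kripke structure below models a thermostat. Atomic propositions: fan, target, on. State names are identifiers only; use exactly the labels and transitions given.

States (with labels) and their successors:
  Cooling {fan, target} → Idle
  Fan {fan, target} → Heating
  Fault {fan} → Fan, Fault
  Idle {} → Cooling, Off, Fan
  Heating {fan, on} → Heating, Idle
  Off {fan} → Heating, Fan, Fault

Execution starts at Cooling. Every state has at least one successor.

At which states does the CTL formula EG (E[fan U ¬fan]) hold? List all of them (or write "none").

{Cooling, Fan, Fault, Idle, Heating, Off}

States satisfying E[fan U ¬fan]: {Cooling, Fan, Fault, Idle, Heating, Off}.
States satisfying EG (E[fan U ¬fan]): {Cooling, Fan, Fault, Idle, Heating, Off}.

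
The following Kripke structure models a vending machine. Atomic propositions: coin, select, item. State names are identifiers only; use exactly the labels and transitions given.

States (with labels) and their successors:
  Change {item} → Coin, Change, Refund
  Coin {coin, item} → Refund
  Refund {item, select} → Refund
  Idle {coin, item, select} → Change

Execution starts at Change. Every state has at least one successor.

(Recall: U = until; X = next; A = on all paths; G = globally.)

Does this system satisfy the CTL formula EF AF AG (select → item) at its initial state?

States satisfying AF AG (select → item): {Change, Coin, Refund, Idle}.
States satisfying EF AF AG (select → item): {Change, Coin, Refund, Idle}.
Some path from Change reaches a state where AF AG (select → item) holds.
Change ∈ Sat(EF AF AG (select → item)).

Holds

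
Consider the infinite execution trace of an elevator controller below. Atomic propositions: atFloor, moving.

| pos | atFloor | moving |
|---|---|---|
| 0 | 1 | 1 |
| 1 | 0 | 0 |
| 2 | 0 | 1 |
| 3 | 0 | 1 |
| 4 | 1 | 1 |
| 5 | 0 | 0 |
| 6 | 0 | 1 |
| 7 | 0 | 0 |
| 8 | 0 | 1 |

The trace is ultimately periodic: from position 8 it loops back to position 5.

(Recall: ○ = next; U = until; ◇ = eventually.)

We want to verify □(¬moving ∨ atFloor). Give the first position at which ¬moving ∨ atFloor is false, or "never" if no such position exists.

2

Check ¬moving ∨ atFloor at each position in order: 0 ✓, 1 ✓.
At position 2 the labels are {moving}, so ¬moving ∨ atFloor is false there. This is the first violation.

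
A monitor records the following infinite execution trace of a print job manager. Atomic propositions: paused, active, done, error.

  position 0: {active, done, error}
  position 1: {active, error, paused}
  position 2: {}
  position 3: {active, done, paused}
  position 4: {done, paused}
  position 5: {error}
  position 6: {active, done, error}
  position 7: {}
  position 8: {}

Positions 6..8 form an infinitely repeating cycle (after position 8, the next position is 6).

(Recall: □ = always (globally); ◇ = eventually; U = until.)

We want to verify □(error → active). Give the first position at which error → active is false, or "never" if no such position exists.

5

Check error → active at each position in order: 0 ✓, 1 ✓, 2 ✓, 3 ✓, 4 ✓.
At position 5 the labels are {error}, so error → active is false there. This is the first violation.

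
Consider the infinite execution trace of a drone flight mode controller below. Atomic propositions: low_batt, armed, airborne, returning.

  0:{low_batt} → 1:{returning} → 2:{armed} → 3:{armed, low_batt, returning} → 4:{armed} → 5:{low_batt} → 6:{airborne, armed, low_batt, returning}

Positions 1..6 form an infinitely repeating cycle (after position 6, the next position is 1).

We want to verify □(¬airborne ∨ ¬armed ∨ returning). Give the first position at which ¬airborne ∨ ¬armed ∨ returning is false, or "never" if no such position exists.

never

¬airborne ∨ ¬armed ∨ returning holds at every position 0..6, and those are all the positions the trace ever visits, so the invariant □(¬airborne ∨ ¬armed ∨ returning) is never violated.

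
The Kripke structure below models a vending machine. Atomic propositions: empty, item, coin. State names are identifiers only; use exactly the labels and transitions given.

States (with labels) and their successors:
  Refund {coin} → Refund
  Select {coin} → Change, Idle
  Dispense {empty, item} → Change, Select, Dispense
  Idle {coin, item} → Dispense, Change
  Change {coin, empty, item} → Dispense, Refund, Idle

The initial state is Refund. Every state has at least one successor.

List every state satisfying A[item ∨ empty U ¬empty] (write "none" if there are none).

States satisfying item ∨ empty: {Dispense, Idle, Change}.
States satisfying ¬empty: {Refund, Select, Idle}.
States satisfying A[item ∨ empty U ¬empty]: {Refund, Select, Idle}.

{Refund, Select, Idle}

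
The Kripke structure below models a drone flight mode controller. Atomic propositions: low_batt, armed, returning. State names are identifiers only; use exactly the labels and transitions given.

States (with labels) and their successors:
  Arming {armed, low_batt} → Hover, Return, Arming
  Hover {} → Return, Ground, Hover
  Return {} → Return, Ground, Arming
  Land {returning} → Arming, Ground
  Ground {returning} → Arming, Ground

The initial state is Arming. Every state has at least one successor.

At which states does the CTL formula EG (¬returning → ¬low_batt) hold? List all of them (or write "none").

States satisfying ¬returning → ¬low_batt: {Hover, Return, Land, Ground}.
States satisfying EG (¬returning → ¬low_batt): {Hover, Return, Land, Ground}.

{Hover, Return, Land, Ground}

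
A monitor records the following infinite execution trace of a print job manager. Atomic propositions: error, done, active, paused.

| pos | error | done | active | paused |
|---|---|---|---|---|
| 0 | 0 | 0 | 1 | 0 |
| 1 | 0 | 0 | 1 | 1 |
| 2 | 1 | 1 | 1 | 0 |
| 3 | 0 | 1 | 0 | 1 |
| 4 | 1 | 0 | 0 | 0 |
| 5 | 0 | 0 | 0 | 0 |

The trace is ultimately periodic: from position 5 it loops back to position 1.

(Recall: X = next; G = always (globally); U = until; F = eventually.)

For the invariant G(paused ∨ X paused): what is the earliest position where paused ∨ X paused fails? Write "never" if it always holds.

4

Check paused ∨ X paused at each position in order: 0 ✓, 1 ✓, 2 ✓, 3 ✓.
At position 4 the labels are {error} and the next position 5 has {}, so paused ∨ X paused is false there. This is the first violation.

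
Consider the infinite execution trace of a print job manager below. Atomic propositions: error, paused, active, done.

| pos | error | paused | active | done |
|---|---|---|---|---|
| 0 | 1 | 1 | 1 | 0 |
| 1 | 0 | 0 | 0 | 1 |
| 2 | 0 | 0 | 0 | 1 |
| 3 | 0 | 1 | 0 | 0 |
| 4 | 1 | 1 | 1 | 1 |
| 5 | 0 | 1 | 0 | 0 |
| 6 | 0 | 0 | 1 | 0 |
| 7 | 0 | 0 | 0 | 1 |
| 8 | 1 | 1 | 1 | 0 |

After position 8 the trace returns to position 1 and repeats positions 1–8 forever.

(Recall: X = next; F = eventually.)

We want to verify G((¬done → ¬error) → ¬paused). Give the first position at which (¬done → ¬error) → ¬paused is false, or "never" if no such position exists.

Check (¬done → ¬error) → ¬paused at each position in order: 0 ✓, 1 ✓, 2 ✓.
At position 3 the labels are {paused}, so (¬done → ¬error) → ¬paused is false there. This is the first violation.

3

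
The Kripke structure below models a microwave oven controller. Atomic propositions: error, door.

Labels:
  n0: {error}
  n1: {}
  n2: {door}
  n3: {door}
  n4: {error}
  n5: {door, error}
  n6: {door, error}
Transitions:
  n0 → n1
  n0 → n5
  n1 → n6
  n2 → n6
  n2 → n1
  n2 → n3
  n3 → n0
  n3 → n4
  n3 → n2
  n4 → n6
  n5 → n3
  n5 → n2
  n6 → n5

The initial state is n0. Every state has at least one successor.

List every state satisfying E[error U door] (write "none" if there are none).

States satisfying error: {n0, n4, n5, n6}.
States satisfying door: {n2, n3, n5, n6}.
States satisfying E[error U door]: {n0, n2, n3, n4, n5, n6}.

{n0, n2, n3, n4, n5, n6}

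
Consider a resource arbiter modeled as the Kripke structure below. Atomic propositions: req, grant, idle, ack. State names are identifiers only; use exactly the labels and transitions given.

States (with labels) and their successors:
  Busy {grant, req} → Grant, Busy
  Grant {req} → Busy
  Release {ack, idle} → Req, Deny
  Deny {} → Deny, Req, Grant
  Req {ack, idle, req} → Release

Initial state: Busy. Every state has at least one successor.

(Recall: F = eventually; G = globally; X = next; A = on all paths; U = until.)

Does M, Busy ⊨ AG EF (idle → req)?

States satisfying EF (idle → req): {Busy, Grant, Release, Deny, Req}.
States satisfying AG EF (idle → req): {Busy, Grant, Release, Deny, Req}.
Every state reachable from Busy satisfies EF (idle → req).
Busy ∈ Sat(AG EF (idle → req)).

Holds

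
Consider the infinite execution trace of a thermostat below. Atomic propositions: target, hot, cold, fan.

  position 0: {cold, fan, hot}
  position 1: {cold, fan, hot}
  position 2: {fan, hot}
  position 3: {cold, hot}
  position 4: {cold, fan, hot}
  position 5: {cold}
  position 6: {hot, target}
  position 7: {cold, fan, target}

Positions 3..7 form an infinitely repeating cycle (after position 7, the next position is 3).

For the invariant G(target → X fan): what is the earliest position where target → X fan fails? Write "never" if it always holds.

7

Check target → X fan at each position in order: 0 ✓, 1 ✓, 2 ✓, 3 ✓, 4 ✓, 5 ✓, 6 ✓.
At position 7 the labels are {cold, fan, target} and the next position 3 has {cold, hot}, so target → X fan is false there. This is the first violation.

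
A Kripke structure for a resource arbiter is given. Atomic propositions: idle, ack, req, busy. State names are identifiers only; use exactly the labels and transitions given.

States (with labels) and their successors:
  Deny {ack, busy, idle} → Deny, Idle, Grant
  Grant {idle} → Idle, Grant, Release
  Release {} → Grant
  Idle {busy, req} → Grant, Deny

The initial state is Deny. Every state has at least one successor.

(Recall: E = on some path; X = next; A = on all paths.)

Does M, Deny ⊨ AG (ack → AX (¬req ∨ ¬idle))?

Holds

States satisfying ack → AX (¬req ∨ ¬idle): {Deny, Grant, Release, Idle}.
States satisfying AG (ack → AX (¬req ∨ ¬idle)): {Deny, Grant, Release, Idle}.
Every state reachable from Deny satisfies ack → AX (¬req ∨ ¬idle).
Deny ∈ Sat(AG (ack → AX (¬req ∨ ¬idle))).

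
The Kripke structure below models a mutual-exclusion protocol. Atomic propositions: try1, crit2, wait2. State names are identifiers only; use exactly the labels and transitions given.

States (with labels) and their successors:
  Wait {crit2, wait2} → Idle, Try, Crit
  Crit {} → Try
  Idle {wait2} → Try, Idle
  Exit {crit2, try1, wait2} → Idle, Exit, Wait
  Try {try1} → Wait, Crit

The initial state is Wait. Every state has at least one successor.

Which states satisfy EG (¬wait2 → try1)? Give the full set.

{Wait, Idle, Exit, Try}

States satisfying ¬wait2 → try1: {Wait, Idle, Exit, Try}.
States satisfying EG (¬wait2 → try1): {Wait, Idle, Exit, Try}.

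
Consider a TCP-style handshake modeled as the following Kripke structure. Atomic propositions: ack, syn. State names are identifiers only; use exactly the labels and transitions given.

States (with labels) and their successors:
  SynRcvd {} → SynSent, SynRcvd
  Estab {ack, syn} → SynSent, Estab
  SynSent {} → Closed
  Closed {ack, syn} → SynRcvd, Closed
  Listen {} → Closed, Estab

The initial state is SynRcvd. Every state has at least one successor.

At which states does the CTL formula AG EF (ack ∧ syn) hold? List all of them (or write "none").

States satisfying EF (ack ∧ syn): {SynRcvd, Estab, SynSent, Closed, Listen}.
States satisfying AG EF (ack ∧ syn): {SynRcvd, Estab, SynSent, Closed, Listen}.

{SynRcvd, Estab, SynSent, Closed, Listen}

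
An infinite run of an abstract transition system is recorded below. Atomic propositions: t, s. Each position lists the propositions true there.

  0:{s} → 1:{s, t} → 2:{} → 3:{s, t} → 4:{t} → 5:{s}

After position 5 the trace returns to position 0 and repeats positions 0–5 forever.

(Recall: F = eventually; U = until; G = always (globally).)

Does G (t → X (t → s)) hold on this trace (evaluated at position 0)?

Violated

t → X (t → s) must hold at every position from 0 onward. It fails at position 3, so G (t → X (t → s)) is false.
Positions where t holds: 1, 3, 4.
Check X (t → s) at each: 1→ok, 3→fails, 4→ok.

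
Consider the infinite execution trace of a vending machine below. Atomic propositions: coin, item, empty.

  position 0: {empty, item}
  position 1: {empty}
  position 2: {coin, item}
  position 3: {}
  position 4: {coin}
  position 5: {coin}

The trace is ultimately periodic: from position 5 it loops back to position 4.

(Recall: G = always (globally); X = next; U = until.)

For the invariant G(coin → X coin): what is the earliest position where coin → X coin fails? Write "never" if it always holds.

2

Check coin → X coin at each position in order: 0 ✓, 1 ✓.
At position 2 the labels are {coin, item} and the next position 3 has {}, so coin → X coin is false there. This is the first violation.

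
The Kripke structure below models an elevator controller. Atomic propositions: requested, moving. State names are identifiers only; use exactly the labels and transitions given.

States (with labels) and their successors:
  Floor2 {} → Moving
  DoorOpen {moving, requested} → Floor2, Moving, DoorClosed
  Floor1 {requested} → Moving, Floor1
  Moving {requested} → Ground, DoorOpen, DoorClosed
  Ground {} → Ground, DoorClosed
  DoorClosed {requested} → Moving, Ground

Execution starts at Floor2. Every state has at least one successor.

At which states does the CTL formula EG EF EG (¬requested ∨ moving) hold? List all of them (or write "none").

{Floor2, DoorOpen, Floor1, Moving, Ground, DoorClosed}

States satisfying EF EG (¬requested ∨ moving): {Floor2, DoorOpen, Floor1, Moving, Ground, DoorClosed}.
States satisfying EG EF EG (¬requested ∨ moving): {Floor2, DoorOpen, Floor1, Moving, Ground, DoorClosed}.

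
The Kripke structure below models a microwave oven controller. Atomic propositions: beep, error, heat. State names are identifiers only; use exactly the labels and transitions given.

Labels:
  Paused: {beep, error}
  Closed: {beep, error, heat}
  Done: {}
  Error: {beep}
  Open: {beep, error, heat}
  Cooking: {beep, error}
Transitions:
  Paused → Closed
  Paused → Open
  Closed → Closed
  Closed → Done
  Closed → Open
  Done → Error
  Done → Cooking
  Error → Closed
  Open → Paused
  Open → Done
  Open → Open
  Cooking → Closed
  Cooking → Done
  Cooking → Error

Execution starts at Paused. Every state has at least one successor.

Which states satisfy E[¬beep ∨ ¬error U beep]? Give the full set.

States satisfying ¬beep ∨ ¬error: {Done, Error}.
States satisfying beep: {Paused, Closed, Error, Open, Cooking}.
States satisfying E[¬beep ∨ ¬error U beep]: {Paused, Closed, Done, Error, Open, Cooking}.

{Paused, Closed, Done, Error, Open, Cooking}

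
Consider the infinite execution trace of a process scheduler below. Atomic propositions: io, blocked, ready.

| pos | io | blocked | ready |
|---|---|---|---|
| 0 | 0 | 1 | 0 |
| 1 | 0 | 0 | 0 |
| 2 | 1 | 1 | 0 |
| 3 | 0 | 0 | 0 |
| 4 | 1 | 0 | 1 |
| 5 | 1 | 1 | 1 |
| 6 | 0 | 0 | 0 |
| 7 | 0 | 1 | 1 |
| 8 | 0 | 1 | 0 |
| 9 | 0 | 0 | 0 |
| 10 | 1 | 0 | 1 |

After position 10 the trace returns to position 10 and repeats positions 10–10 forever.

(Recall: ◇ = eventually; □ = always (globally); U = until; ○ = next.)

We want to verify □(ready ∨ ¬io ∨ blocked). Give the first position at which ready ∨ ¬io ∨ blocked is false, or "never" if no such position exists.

ready ∨ ¬io ∨ blocked holds at every position 0..10, and those are all the positions the trace ever visits, so the invariant □(ready ∨ ¬io ∨ blocked) is never violated.

never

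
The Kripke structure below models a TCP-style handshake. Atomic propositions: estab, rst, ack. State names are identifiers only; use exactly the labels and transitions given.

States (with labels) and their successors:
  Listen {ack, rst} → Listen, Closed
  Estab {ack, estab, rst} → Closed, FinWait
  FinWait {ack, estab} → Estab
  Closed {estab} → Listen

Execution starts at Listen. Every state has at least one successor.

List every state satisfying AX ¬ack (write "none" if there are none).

none

States satisfying ¬ack: {Closed}.
States satisfying AX ¬ack: ∅.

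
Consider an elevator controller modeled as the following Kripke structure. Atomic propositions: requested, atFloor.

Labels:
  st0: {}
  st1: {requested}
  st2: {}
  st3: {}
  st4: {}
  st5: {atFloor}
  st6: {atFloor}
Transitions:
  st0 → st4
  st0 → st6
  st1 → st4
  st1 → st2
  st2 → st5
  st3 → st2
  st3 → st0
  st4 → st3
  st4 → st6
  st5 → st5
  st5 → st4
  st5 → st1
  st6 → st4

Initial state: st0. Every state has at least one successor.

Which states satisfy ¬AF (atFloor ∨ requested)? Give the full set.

States satisfying atFloor ∨ requested: {st1, st5, st6}.
States satisfying AF (atFloor ∨ requested): {st1, st2, st5, st6}.
States satisfying ¬AF (atFloor ∨ requested): {st0, st3, st4}.

{st0, st3, st4}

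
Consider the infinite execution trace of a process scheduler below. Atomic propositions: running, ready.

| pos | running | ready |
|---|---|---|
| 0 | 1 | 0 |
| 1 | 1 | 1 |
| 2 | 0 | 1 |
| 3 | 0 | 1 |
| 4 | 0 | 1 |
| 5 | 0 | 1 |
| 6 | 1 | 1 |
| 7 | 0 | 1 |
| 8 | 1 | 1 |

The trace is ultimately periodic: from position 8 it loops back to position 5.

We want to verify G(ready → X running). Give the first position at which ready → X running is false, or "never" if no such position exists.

Check ready → X running at each position in order: 0 ✓.
At position 1 the labels are {ready, running} and the next position 2 has {ready}, so ready → X running is false there. This is the first violation.

1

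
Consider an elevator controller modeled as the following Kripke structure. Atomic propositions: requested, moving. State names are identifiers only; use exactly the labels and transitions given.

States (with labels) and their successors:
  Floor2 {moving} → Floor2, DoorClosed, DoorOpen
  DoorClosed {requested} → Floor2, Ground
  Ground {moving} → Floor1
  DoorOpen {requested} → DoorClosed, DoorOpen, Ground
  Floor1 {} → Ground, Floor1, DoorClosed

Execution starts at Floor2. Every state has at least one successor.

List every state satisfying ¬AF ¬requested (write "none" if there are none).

States satisfying ¬requested: {Floor2, Ground, Floor1}.
States satisfying AF ¬requested: {Floor2, DoorClosed, Ground, Floor1}.
States satisfying ¬AF ¬requested: {DoorOpen}.

{DoorOpen}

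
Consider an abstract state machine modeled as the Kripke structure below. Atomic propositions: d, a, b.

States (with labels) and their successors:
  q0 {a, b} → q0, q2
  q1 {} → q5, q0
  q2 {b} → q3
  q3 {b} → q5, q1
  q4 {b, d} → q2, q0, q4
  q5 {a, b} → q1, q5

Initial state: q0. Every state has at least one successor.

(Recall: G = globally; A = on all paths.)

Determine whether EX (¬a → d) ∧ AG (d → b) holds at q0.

States satisfying ¬a → d: {q0, q4, q5}.
States satisfying EX (¬a → d): {q0, q1, q3, q4, q5}.
States satisfying d → b: {q0, q1, q2, q3, q4, q5}.
States satisfying AG (d → b): {q0, q1, q2, q3, q4, q5}.
States satisfying EX (¬a → d) ∧ AG (d → b): {q0, q1, q3, q4, q5}.
q0 ∈ Sat(EX (¬a → d) ∧ AG (d → b)).

Yes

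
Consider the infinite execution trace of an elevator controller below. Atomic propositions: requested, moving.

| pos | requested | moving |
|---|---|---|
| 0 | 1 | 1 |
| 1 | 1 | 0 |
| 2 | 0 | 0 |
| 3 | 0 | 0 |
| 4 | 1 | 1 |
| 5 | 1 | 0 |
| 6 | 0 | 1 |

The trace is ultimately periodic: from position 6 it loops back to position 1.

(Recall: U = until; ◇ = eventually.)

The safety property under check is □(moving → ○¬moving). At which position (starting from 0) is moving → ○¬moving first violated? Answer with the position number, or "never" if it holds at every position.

never

moving → ○¬moving holds at every position 0..6, and those are all the positions the trace ever visits, so the invariant □(moving → ○¬moving) is never violated.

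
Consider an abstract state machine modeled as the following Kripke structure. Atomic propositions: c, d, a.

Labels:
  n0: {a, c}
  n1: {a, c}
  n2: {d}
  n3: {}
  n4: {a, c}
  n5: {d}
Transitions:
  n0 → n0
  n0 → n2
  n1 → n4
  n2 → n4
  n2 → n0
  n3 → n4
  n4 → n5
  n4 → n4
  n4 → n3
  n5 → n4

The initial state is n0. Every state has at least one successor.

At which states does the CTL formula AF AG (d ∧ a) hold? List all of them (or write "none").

States satisfying AG (d ∧ a): ∅.
States satisfying AF AG (d ∧ a): ∅.

none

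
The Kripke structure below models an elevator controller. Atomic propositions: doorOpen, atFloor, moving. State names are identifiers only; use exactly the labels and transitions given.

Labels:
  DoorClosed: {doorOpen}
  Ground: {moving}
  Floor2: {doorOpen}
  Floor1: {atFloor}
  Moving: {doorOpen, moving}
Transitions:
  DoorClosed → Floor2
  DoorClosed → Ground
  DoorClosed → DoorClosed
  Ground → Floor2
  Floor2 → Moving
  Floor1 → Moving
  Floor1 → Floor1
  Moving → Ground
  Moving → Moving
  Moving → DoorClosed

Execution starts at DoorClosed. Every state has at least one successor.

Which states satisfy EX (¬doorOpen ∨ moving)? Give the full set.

States satisfying ¬doorOpen ∨ moving: {Ground, Floor1, Moving}.
States satisfying EX (¬doorOpen ∨ moving): {DoorClosed, Floor2, Floor1, Moving}.

{DoorClosed, Floor2, Floor1, Moving}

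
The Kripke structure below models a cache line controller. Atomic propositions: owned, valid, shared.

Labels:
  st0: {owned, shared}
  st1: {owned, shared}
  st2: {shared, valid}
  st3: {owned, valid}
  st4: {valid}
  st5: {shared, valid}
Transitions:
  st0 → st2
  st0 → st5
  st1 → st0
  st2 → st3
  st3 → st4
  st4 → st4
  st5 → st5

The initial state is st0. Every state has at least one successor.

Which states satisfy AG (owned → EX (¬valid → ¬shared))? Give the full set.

{st0, st2, st3, st4, st5}

States satisfying owned → EX (¬valid → ¬shared): {st0, st2, st3, st4, st5}.
States satisfying AG (owned → EX (¬valid → ¬shared)): {st0, st2, st3, st4, st5}.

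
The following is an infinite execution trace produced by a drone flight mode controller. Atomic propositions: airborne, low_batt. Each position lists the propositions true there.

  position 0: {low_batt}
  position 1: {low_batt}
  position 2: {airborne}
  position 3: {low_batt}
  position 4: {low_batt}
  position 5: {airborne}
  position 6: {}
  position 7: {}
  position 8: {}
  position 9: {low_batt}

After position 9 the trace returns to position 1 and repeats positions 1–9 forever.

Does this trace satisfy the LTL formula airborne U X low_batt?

Walking from position 0: X low_batt first holds at position 0, and airborne holds at every earlier position along the way, so airborne U X low_batt holds.

Holds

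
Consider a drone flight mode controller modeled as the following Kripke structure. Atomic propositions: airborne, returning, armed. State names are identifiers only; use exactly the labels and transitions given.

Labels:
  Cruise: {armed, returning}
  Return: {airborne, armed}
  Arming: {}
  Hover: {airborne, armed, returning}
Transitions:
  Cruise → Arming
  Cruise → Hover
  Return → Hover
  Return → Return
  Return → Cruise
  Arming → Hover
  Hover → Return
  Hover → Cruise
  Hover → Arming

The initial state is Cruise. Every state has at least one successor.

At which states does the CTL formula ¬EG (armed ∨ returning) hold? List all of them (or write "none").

States satisfying armed ∨ returning: {Cruise, Return, Hover}.
States satisfying EG (armed ∨ returning): {Cruise, Return, Hover}.
States satisfying ¬EG (armed ∨ returning): {Arming}.

{Arming}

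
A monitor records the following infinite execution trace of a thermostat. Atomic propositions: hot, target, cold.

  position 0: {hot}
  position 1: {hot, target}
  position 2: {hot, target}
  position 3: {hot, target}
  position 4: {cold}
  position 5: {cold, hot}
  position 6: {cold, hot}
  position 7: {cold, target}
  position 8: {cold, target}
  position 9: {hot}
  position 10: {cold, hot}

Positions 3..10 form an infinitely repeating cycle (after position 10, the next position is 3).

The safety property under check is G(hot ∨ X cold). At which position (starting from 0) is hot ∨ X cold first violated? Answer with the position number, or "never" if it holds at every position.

Check hot ∨ X cold at each position in order: 0 ✓, 1 ✓, 2 ✓, 3 ✓, 4 ✓, 5 ✓, 6 ✓, 7 ✓.
At position 8 the labels are {cold, target} and the next position 9 has {hot}, so hot ∨ X cold is false there. This is the first violation.

8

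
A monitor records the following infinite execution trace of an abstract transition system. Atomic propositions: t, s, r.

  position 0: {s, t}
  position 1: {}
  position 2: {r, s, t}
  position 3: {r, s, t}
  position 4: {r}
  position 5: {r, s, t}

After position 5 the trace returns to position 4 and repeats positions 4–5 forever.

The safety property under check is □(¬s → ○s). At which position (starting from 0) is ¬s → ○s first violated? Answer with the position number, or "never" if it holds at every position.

¬s → ○s holds at every position 0..5, and those are all the positions the trace ever visits, so the invariant □(¬s → ○s) is never violated.

never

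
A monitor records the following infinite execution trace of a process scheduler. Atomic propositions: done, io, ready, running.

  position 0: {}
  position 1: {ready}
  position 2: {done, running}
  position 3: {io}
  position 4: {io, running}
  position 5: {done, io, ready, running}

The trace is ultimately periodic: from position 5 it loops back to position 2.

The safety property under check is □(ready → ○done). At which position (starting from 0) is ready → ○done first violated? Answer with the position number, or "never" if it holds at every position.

ready → ○done holds at every position 0..5, and those are all the positions the trace ever visits, so the invariant □(ready → ○done) is never violated.

never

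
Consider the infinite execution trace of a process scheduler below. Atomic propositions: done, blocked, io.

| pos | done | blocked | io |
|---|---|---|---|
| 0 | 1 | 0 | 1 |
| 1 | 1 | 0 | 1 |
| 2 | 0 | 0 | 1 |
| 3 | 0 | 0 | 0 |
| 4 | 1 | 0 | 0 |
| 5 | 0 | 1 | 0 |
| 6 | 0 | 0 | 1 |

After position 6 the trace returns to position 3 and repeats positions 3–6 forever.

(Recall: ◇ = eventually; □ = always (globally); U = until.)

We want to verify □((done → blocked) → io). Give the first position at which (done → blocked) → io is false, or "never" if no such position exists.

3

Check (done → blocked) → io at each position in order: 0 ✓, 1 ✓, 2 ✓.
At position 3 the labels are {}, so (done → blocked) → io is false there. This is the first violation.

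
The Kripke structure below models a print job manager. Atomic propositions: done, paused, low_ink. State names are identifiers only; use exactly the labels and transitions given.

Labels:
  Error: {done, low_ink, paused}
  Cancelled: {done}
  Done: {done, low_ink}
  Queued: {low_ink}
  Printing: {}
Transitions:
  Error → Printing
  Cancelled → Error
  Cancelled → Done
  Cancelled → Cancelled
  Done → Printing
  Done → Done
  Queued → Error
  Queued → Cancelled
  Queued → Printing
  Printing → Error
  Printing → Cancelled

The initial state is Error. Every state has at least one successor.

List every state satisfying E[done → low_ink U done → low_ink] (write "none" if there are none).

States satisfying done → low_ink: {Error, Done, Queued, Printing}.
States satisfying E[done → low_ink U done → low_ink]: {Error, Done, Queued, Printing}.

{Error, Done, Queued, Printing}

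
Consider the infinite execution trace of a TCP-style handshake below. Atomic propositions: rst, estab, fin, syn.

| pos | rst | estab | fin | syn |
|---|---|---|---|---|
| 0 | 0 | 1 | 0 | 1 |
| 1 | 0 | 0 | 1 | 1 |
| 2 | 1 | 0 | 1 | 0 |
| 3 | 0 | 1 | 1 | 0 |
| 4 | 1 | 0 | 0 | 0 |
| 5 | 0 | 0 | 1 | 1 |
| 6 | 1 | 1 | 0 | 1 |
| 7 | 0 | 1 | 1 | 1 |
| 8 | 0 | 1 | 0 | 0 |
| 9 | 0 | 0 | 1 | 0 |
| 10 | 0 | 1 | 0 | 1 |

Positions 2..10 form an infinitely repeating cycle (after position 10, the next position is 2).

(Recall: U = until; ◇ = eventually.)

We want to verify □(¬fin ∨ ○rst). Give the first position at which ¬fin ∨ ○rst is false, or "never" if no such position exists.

2

Check ¬fin ∨ ○rst at each position in order: 0 ✓, 1 ✓.
At position 2 the labels are {fin, rst} and the next position 3 has {estab, fin}, so ¬fin ∨ ○rst is false there. This is the first violation.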